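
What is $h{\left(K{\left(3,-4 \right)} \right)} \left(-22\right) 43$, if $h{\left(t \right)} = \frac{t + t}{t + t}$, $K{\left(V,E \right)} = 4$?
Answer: $-946$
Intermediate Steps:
$h{\left(t \right)} = 1$ ($h{\left(t \right)} = \frac{2 t}{2 t} = 2 t \frac{1}{2 t} = 1$)
$h{\left(K{\left(3,-4 \right)} \right)} \left(-22\right) 43 = 1 \left(-22\right) 43 = \left(-22\right) 43 = -946$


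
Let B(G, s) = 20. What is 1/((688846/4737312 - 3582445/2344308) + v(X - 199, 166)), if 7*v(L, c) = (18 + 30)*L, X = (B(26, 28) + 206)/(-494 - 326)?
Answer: -664029413868240/908288690399455793 ≈ -0.00073108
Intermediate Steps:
X = -113/410 (X = (20 + 206)/(-494 - 326) = 226/(-820) = 226*(-1/820) = -113/410 ≈ -0.27561)
v(L, c) = 48*L/7 (v(L, c) = ((18 + 30)*L)/7 = (48*L)/7 = 48*L/7)
1/((688846/4737312 - 3582445/2344308) + v(X - 199, 166)) = 1/((688846/4737312 - 3582445/2344308) + 48*(-113/410 - 199)/7) = 1/((688846*(1/4737312) - 3582445*1/2344308) + (48/7)*(-81703/410)) = 1/((344423/2368656 - 3582445/2344308) - 1960872/1435) = 1/(-639845520803/462738267504 - 1960872/1435) = 1/(-908288690399455793/664029413868240) = -664029413868240/908288690399455793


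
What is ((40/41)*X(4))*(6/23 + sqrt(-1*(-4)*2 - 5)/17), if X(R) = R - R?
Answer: 0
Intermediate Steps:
X(R) = 0
((40/41)*X(4))*(6/23 + sqrt(-1*(-4)*2 - 5)/17) = ((40/41)*0)*(6/23 + sqrt(-1*(-4)*2 - 5)/17) = ((40*(1/41))*0)*(6*(1/23) + sqrt(4*2 - 5)*(1/17)) = ((40/41)*0)*(6/23 + sqrt(8 - 5)*(1/17)) = 0*(6/23 + sqrt(3)*(1/17)) = 0*(6/23 + sqrt(3)/17) = 0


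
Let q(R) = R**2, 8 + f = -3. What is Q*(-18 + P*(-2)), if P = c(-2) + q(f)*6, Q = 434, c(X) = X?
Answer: -636244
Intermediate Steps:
f = -11 (f = -8 - 3 = -11)
P = 724 (P = -2 + (-11)**2*6 = -2 + 121*6 = -2 + 726 = 724)
Q*(-18 + P*(-2)) = 434*(-18 + 724*(-2)) = 434*(-18 - 1448) = 434*(-1466) = -636244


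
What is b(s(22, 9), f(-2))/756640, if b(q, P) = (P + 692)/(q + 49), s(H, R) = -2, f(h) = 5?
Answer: 697/35562080 ≈ 1.9600e-5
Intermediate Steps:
b(q, P) = (692 + P)/(49 + q)
b(s(22, 9), f(-2))/756640 = ((692 + 5)/(49 - 2))/756640 = (697/47)*(1/756640) = 697/35562080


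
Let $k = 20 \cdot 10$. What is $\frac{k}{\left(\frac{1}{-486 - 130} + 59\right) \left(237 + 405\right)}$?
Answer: $\frac{61600}{11666103} \approx 0.0052803$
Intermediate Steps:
$k = 200$
$\frac{k}{\left(\frac{1}{-486 - 130} + 59\right) \left(237 + 405\right)} = \frac{200}{\left(\frac{1}{-486 - 130} + 59\right) \left(237 + 405\right)} = \frac{200}{\left(\frac{1}{-616} + 59\right) 642} = \frac{200}{\left(- \frac{1}{616} + 59\right) 642} = \frac{200}{\frac{36343}{616} \cdot 642} = \frac{200}{\frac{11666103}{308}} = 200 \cdot \frac{308}{11666103} = \frac{61600}{11666103}$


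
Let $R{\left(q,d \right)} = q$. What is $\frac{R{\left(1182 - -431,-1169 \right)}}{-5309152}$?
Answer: $- \frac{1613}{5309152} \approx -0.00030382$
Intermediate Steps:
$\frac{R{\left(1182 - -431,-1169 \right)}}{-5309152} = \frac{1182 - -431}{-5309152} = \left(1182 + 431\right) \left(- \frac{1}{5309152}\right) = 1613 \left(- \frac{1}{5309152}\right) = - \frac{1613}{5309152}$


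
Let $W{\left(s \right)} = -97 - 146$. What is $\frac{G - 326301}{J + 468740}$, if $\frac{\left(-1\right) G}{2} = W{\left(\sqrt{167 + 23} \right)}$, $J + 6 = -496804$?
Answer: $\frac{9309}{802} \approx 11.607$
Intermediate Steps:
$J = -496810$ ($J = -6 - 496804 = -496810$)
$W{\left(s \right)} = -243$
$G = 486$ ($G = \left(-2\right) \left(-243\right) = 486$)
$\frac{G - 326301}{J + 468740} = \frac{486 - 326301}{-496810 + 468740} = - \frac{325815}{-28070} = \left(-325815\right) \left(- \frac{1}{28070}\right) = \frac{9309}{802}$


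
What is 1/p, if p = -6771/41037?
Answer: -13679/2257 ≈ -6.0607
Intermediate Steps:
p = -2257/13679 (p = -6771*1/41037 = -2257/13679 ≈ -0.16500)
1/p = 1/(-2257/13679) = -13679/2257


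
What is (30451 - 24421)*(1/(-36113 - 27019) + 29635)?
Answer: 1880271403095/10522 ≈ 1.7870e+8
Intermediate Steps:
(30451 - 24421)*(1/(-36113 - 27019) + 29635) = 6030*(1/(-63132) + 29635) = 6030*(-1/63132 + 29635) = 6030*(1870916819/63132) = 1880271403095/10522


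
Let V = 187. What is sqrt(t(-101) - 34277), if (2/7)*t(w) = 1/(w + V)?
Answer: I*sqrt(253512391)/86 ≈ 185.14*I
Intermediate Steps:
t(w) = 7/(2*(187 + w)) (t(w) = 7/(2*(w + 187)) = 7/(2*(187 + w)))
sqrt(t(-101) - 34277) = sqrt(7/(2*(187 - 101)) - 34277) = sqrt((7/2)/86 - 34277) = sqrt((7/2)*(1/86) - 34277) = sqrt(7/172 - 34277) = sqrt(-5895637/172) = I*sqrt(253512391)/86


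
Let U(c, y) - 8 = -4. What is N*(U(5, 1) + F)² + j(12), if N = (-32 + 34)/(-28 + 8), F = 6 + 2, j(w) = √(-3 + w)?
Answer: -57/5 ≈ -11.400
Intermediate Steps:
U(c, y) = 4 (U(c, y) = 8 - 4 = 4)
F = 8
N = -⅒ (N = 2/(-20) = 2*(-1/20) = -⅒ ≈ -0.10000)
N*(U(5, 1) + F)² + j(12) = -(4 + 8)²/10 + √(-3 + 12) = -⅒*12² + √9 = -⅒*144 + 3 = -72/5 + 3 = -57/5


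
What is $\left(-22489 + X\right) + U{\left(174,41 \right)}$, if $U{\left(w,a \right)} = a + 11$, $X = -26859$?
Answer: $-49296$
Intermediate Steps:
$U{\left(w,a \right)} = 11 + a$
$\left(-22489 + X\right) + U{\left(174,41 \right)} = \left(-22489 - 26859\right) + \left(11 + 41\right) = -49348 + 52 = -49296$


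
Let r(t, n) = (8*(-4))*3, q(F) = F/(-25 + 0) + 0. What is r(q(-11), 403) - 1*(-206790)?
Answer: 206694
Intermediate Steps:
q(F) = -F/25 (q(F) = F/(-25) + 0 = -F/25 + 0 = -F/25)
r(t, n) = -96 (r(t, n) = -32*3 = -96)
r(q(-11), 403) - 1*(-206790) = -96 - 1*(-206790) = -96 + 206790 = 206694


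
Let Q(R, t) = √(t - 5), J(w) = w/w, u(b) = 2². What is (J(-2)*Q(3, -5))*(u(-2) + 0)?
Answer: 4*I*√10 ≈ 12.649*I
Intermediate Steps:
u(b) = 4
J(w) = 1
Q(R, t) = √(-5 + t)
(J(-2)*Q(3, -5))*(u(-2) + 0) = (1*√(-5 - 5))*(4 + 0) = (1*√(-10))*4 = (1*(I*√10))*4 = (I*√10)*4 = 4*I*√10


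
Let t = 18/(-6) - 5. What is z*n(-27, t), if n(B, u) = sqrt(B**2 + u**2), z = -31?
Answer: -31*sqrt(793) ≈ -872.97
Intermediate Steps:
t = -8 (t = 18*(-1/6) - 5 = -3 - 5 = -8)
z*n(-27, t) = -31*sqrt((-27)**2 + (-8)**2) = -31*sqrt(729 + 64) = -31*sqrt(793)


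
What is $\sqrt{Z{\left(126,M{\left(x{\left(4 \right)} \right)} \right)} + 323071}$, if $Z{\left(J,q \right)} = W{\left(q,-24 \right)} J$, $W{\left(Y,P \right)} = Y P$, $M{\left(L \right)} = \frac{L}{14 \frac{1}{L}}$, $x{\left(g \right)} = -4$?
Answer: $\sqrt{319615} \approx 565.34$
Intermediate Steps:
$M{\left(L \right)} = \frac{L^{2}}{14}$ ($M{\left(L \right)} = L \frac{L}{14} = \frac{L^{2}}{14}$)
$W{\left(Y,P \right)} = P Y$
$Z{\left(J,q \right)} = - 24 J q$ ($Z{\left(J,q \right)} = - 24 q J = - 24 J q$)
$\sqrt{Z{\left(126,M{\left(x{\left(4 \right)} \right)} \right)} + 323071} = \sqrt{\left(-24\right) 126 \frac{\left(-4\right)^{2}}{14} + 323071} = \sqrt{\left(-24\right) 126 \cdot \frac{1}{14} \cdot 16 + 323071} = \sqrt{\left(-24\right) 126 \cdot \frac{8}{7} + 323071} = \sqrt{-3456 + 323071} = \sqrt{319615}$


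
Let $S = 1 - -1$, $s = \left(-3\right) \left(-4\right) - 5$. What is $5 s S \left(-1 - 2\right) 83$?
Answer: $-17430$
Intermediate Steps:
$s = 7$ ($s = 12 - 5 = 7$)
$S = 2$ ($S = 1 + 1 = 2$)
$5 s S \left(-1 - 2\right) 83 = 5 \cdot 7 \cdot 2 \left(-1 - 2\right) 83 = 35 \cdot 2 \left(-3\right) 83 = 35 \left(-6\right) 83 = \left(-210\right) 83 = -17430$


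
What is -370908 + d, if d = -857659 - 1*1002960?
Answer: -2231527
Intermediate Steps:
d = -1860619 (d = -857659 - 1002960 = -1860619)
-370908 + d = -370908 - 1860619 = -2231527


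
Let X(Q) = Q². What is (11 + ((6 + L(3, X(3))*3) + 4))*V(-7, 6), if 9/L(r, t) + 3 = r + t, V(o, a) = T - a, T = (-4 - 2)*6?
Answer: -1008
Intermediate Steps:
T = -36 (T = -6*6 = -36)
V(o, a) = -36 - a
L(r, t) = 9/(-3 + r + t) (L(r, t) = 9/(-3 + (r + t)) = 9/(-3 + r + t))
(11 + ((6 + L(3, X(3))*3) + 4))*V(-7, 6) = (11 + ((6 + (9/(-3 + 3 + 3²))*3) + 4))*(-36 - 1*6) = (11 + ((6 + (9/(-3 + 3 + 9))*3) + 4))*(-36 - 6) = (11 + ((6 + (9/9)*3) + 4))*(-42) = (11 + ((6 + (9*(⅑))*3) + 4))*(-42) = (11 + ((6 + 1*3) + 4))*(-42) = (11 + ((6 + 3) + 4))*(-42) = (11 + (9 + 4))*(-42) = (11 + 13)*(-42) = 24*(-42) = -1008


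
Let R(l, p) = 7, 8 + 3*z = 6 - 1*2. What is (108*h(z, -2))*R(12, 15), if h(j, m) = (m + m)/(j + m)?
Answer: 4536/5 ≈ 907.20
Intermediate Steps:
z = -4/3 (z = -8/3 + (6 - 1*2)/3 = -8/3 + (6 - 2)/3 = -8/3 + (1/3)*4 = -8/3 + 4/3 = -4/3 ≈ -1.3333)
h(j, m) = 2*m/(j + m) (h(j, m) = (2*m)/(j + m) = 2*m/(j + m))
(108*h(z, -2))*R(12, 15) = (108*(2*(-2)/(-4/3 - 2)))*7 = (108*(2*(-2)/(-10/3)))*7 = (108*(2*(-2)*(-3/10)))*7 = (108*(6/5))*7 = (648/5)*7 = 4536/5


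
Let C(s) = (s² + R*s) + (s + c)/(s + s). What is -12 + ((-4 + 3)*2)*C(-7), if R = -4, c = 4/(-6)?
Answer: -3509/21 ≈ -167.10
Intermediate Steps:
c = -⅔ (c = 4*(-⅙) = -⅔ ≈ -0.66667)
C(s) = s² - 4*s + (-⅔ + s)/(2*s) (C(s) = (s² - 4*s) + (s - ⅔)/(s + s) = (s² - 4*s) + (-⅔ + s)/((2*s)) = (s² - 4*s) + (-⅔ + s)*(1/(2*s)) = (s² - 4*s) + (-⅔ + s)/(2*s) = s² - 4*s + (-⅔ + s)/(2*s))
-12 + ((-4 + 3)*2)*C(-7) = -12 + ((-4 + 3)*2)*(½ + (-7)² - 4*(-7) - ⅓/(-7)) = -12 + (-1*2)*(½ + 49 + 28 - ⅓*(-⅐)) = -12 - 2*(½ + 49 + 28 + 1/21) = -12 - 2*3257/42 = -12 - 3257/21 = -3509/21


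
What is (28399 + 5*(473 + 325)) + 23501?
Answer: 55890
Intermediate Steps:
(28399 + 5*(473 + 325)) + 23501 = (28399 + 5*798) + 23501 = (28399 + 3990) + 23501 = 32389 + 23501 = 55890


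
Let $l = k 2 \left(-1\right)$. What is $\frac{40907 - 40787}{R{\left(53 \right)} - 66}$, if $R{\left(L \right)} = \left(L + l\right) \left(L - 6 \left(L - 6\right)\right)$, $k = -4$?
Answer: $- \frac{24}{2807} \approx -0.00855$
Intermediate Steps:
$l = 8$ ($l = \left(-4\right) 2 \left(-1\right) = \left(-8\right) \left(-1\right) = 8$)
$R{\left(L \right)} = \left(8 + L\right) \left(36 - 5 L\right)$ ($R{\left(L \right)} = \left(L + 8\right) \left(L - 6 \left(L - 6\right)\right) = \left(8 + L\right) \left(L - 6 \left(-6 + L\right)\right) = \left(8 + L\right) \left(L - \left(-36 + 6 L\right)\right) = \left(8 + L\right) \left(36 - 5 L\right)$)
$\frac{40907 - 40787}{R{\left(53 \right)} - 66} = \frac{40907 - 40787}{\left(288 - 5 \cdot 53^{2} - 212\right) - 66} = \frac{120}{\left(288 - 14045 - 212\right) - 66} = \frac{120}{-13969 - 66} = \frac{120}{-14035} = 120 \left(- \frac{1}{14035}\right) = - \frac{24}{2807}$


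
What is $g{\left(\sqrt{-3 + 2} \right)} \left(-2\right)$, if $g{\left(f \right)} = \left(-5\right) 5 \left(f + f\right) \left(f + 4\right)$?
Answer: $-100 + 400 i \approx -100.0 + 400.0 i$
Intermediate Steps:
$g{\left(f \right)} = - 50 f \left(4 + f\right)$ ($g{\left(f \right)} = - 25 \cdot 2 f \left(4 + f\right) = - 50 f \left(4 + f\right)$)
$g{\left(\sqrt{-3 + 2} \right)} \left(-2\right) = - 50 \sqrt{-3 + 2} \left(4 + \sqrt{-3 + 2}\right) \left(-2\right) = - 50 \sqrt{-1} \left(4 + \sqrt{-1}\right) \left(-2\right) = - 50 i \left(4 + i\right) \left(-2\right) = 100 i \left(4 + i\right)$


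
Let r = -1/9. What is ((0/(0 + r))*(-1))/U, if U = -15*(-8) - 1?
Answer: 0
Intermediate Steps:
r = -⅑ (r = -1*⅑ = -⅑ ≈ -0.11111)
U = 119 (U = 120 - 1 = 119)
((0/(0 + r))*(-1))/U = ((0/(0 - ⅑))*(-1))/119 = ((0/(-⅑))*(-1))*(1/119) = ((0*(-9))*(-1))*(1/119) = (0*(-1))*(1/119) = 0*(1/119) = 0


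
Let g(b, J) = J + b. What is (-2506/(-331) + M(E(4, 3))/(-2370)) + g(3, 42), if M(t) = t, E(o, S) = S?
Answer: 13746459/261490 ≈ 52.570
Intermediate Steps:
(-2506/(-331) + M(E(4, 3))/(-2370)) + g(3, 42) = (-2506/(-331) + 3/(-2370)) + (42 + 3) = (-2506*(-1/331) + 3*(-1/2370)) + 45 = (2506/331 - 1/790) + 45 = 1979409/261490 + 45 = 13746459/261490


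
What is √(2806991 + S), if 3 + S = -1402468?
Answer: 2*√351130 ≈ 1185.1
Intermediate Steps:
S = -1402471 (S = -3 - 1402468 = -1402471)
√(2806991 + S) = √(2806991 - 1402471) = √1404520 = 2*√351130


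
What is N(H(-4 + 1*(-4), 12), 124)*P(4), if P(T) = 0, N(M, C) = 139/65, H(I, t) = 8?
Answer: 0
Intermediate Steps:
N(M, C) = 139/65 (N(M, C) = 139*(1/65) = 139/65)
N(H(-4 + 1*(-4), 12), 124)*P(4) = (139/65)*0 = 0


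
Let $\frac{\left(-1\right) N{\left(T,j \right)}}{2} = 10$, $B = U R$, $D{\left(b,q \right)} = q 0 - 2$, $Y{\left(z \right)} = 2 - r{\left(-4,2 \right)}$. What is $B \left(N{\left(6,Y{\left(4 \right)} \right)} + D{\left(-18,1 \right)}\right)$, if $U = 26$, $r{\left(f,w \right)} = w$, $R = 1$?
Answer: $-572$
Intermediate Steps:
$Y{\left(z \right)} = 0$ ($Y{\left(z \right)} = 2 - 2 = 0$)
$D{\left(b,q \right)} = -2$ ($D{\left(b,q \right)} = 0 - 2 = -2$)
$B = 26$ ($B = 26 \cdot 1 = 26$)
$N{\left(T,j \right)} = -20$ ($N{\left(T,j \right)} = \left(-2\right) 10 = -20$)
$B \left(N{\left(6,Y{\left(4 \right)} \right)} + D{\left(-18,1 \right)}\right) = 26 \left(-20 - 2\right) = 26 \left(-22\right) = -572$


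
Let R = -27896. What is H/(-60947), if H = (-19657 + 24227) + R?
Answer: 23326/60947 ≈ 0.38273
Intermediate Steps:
H = -23326 (H = (-19657 + 24227) - 27896 = 4570 - 27896 = -23326)
H/(-60947) = -23326/(-60947) = -23326*(-1/60947) = 23326/60947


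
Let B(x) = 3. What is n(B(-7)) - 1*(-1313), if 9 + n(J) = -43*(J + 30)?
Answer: -115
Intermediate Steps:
n(J) = -1299 - 43*J (n(J) = -9 - 43*(J + 30) = -9 - 43*(30 + J) = -9 + (-1290 - 43*J) = -1299 - 43*J)
n(B(-7)) - 1*(-1313) = (-1299 - 43*3) - 1*(-1313) = (-1299 - 129) + 1313 = -1428 + 1313 = -115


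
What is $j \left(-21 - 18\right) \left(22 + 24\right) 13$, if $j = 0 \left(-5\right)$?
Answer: $0$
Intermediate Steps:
$j = 0$
$j \left(-21 - 18\right) \left(22 + 24\right) 13 = 0 \left(-21 - 18\right) \left(22 + 24\right) 13 = 0 \left(\left(-39\right) 46\right) 13 = 0 \left(-1794\right) 13 = 0 \cdot 13 = 0$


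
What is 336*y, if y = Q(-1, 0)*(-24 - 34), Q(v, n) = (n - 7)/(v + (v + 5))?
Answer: 45472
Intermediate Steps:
Q(v, n) = (-7 + n)/(5 + 2*v) (Q(v, n) = (-7 + n)/(v + (5 + v)) = (-7 + n)/(5 + 2*v))
y = 406/3 (y = ((-7 + 0)/(5 + 2*(-1)))*(-24 - 34) = (-7/(5 - 2))*(-58) = (-7/3)*(-58) = ((⅓)*(-7))*(-58) = -7/3*(-58) = 406/3 ≈ 135.33)
336*y = 336*(406/3) = 45472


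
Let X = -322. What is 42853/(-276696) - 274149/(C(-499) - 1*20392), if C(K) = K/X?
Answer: 894231444269/67285549800 ≈ 13.290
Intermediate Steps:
C(K) = -K/322 (C(K) = K/(-322) = K*(-1/322) = -K/322)
42853/(-276696) - 274149/(C(-499) - 1*20392) = 42853/(-276696) - 274149/(-1/322*(-499) - 1*20392) = 42853*(-1/276696) - 274149/(499/322 - 20392) = -42853/276696 - 274149/(-6565725/322) = -42853/276696 - 274149*(-322/6565725) = -42853/276696 + 9808442/729525 = 894231444269/67285549800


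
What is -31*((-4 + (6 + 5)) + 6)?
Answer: -403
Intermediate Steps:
-31*((-4 + (6 + 5)) + 6) = -31*((-4 + 11) + 6) = -31*(7 + 6) = -31*13 = -403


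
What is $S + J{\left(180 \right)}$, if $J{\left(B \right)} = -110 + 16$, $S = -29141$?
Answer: $-29235$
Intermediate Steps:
$J{\left(B \right)} = -94$
$S + J{\left(180 \right)} = -29141 - 94 = -29235$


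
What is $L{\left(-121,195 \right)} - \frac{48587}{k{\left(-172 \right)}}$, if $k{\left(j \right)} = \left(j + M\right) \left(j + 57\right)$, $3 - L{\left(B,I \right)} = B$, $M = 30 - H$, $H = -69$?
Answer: $\frac{992393}{8395} \approx 118.21$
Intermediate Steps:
$M = 99$ ($M = 30 - -69 = 30 + 69 = 99$)
$L{\left(B,I \right)} = 3 - B$
$k{\left(j \right)} = \left(57 + j\right) \left(99 + j\right)$ ($k{\left(j \right)} = \left(j + 99\right) \left(j + 57\right) = \left(99 + j\right) \left(57 + j\right) = \left(57 + j\right) \left(99 + j\right)$)
$L{\left(-121,195 \right)} - \frac{48587}{k{\left(-172 \right)}} = \left(3 - -121\right) - \frac{48587}{5643 + \left(-172\right)^{2} + 156 \left(-172\right)} = \left(3 + 121\right) - \frac{48587}{5643 + 29584 - 26832} = 124 - \frac{48587}{8395} = \frac{992393}{8395}$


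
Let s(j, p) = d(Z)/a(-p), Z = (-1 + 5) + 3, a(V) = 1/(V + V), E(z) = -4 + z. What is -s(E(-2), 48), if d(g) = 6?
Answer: 576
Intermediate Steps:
a(V) = 1/(2*V)
Z = 7 (Z = 4 + 3 = 7)
s(j, p) = -12*p (s(j, p) = 6/((1/(2*((-p))))) = 6/(((-1/p)/2)) = 6/((-1/(2*p))) = 6*(-2*p) = -12*p)
-s(E(-2), 48) = -(-12)*48 = -1*(-576) = 576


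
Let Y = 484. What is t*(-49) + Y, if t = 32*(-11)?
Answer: 17732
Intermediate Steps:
t = -352
t*(-49) + Y = -352*(-49) + 484 = 17248 + 484 = 17732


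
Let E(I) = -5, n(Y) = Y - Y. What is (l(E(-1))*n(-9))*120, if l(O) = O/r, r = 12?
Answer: 0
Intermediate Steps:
n(Y) = 0
l(O) = O/12
(l(E(-1))*n(-9))*120 = (((1/12)*(-5))*0)*120 = -5/12*0*120 = 0*120 = 0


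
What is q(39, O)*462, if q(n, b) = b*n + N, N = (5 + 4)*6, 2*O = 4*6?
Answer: 241164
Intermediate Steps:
O = 12 (O = (4*6)/2 = (1/2)*24 = 12)
N = 54 (N = 9*6 = 54)
q(n, b) = 54 + b*n (q(n, b) = b*n + 54 = 54 + b*n)
q(39, O)*462 = (54 + 12*39)*462 = (54 + 468)*462 = 522*462 = 241164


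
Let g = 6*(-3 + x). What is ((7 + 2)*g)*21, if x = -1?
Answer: -4536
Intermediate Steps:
g = -24 (g = 6*(-3 - 1) = 6*(-4) = -24)
((7 + 2)*g)*21 = ((7 + 2)*(-24))*21 = (9*(-24))*21 = -216*21 = -4536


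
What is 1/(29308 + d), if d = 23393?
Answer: 1/52701 ≈ 1.8975e-5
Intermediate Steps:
1/(29308 + d) = 1/(29308 + 23393) = 1/52701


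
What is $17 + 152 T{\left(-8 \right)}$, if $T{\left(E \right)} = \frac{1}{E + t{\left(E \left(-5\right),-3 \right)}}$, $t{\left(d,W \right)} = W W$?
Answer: $169$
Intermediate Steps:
$t{\left(d,W \right)} = W^{2}$
$T{\left(E \right)} = \frac{1}{9 + E}$ ($T{\left(E \right)} = \frac{1}{E + \left(-3\right)^{2}} = \frac{1}{E + 9} = \frac{1}{9 + E}$)
$17 + 152 T{\left(-8 \right)} = 17 + \frac{152}{9 - 8} = 17 + \frac{152}{1} = 17 + 152 \cdot 1 = 17 + 152 = 169$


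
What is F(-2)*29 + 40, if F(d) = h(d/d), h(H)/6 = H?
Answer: 214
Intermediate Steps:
h(H) = 6*H
F(d) = 6 (F(d) = 6*(d/d) = 6*1 = 6)
F(-2)*29 + 40 = 6*29 + 40 = 174 + 40 = 214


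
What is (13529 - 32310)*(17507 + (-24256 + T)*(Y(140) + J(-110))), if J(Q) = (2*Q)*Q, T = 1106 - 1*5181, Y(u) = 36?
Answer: 12895271409629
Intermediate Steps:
T = -4075 (T = 1106 - 5181 = -4075)
J(Q) = 2*Q²
(13529 - 32310)*(17507 + (-24256 + T)*(Y(140) + J(-110))) = (13529 - 32310)*(17507 + (-24256 - 4075)*(36 + 2*(-110)²)) = -18781*(17507 - 28331*(36 + 2*12100)) = -18781*(17507 - 28331*(36 + 24200)) = -18781*(17507 - 28331*24236) = -18781*(17507 - 686630116) = -18781*(-686612609) = 12895271409629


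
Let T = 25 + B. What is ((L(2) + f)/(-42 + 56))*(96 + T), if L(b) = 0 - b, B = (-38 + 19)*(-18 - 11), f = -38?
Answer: -1920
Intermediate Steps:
B = 551 (B = -19*(-29) = 551)
L(b) = -b
T = 576 (T = 25 + 551 = 576)
((L(2) + f)/(-42 + 56))*(96 + T) = ((-1*2 - 38)/(-42 + 56))*(96 + 576) = ((-2 - 38)/14)*672 = -40*1/14*672 = -20/7*672 = -1920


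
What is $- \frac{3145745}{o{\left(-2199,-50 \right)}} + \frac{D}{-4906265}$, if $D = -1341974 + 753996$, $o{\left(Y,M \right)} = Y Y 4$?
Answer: $- \frac{4060950573313}{94898959761060} \approx -0.042792$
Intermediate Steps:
$o{\left(Y,M \right)} = 4 Y^{2}$ ($o{\left(Y,M \right)} = Y^{2} \cdot 4 = 4 Y^{2}$)
$D = -587978$
$- \frac{3145745}{o{\left(-2199,-50 \right)}} + \frac{D}{-4906265} = - \frac{3145745}{4 \left(-2199\right)^{2}} - \frac{587978}{-4906265} = - \frac{3145745}{4 \cdot 4835601} - - \frac{587978}{4906265} = - \frac{3145745}{19342404} + \frac{587978}{4906265} = - \frac{4060950573313}{94898959761060}$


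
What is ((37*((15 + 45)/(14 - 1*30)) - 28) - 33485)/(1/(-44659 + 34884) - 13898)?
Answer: 438594475/181137268 ≈ 2.4213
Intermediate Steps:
((37*((15 + 45)/(14 - 1*30)) - 28) - 33485)/(1/(-44659 + 34884) - 13898) = ((37*(60/(14 - 30)) - 28) - 33485)/(1/(-9775) - 13898) = ((37*(60/(-16)) - 28) - 33485)/(-1/9775 - 13898) = ((37*(60*(-1/16)) - 28) - 33485)/(-135852951/9775) = ((37*(-15/4) - 28) - 33485)*(-9775/135852951) = ((-555/4 - 28) - 33485)*(-9775/135852951) = (-667/4 - 33485)*(-9775/135852951) = -134607/4*(-9775/135852951) = 438594475/181137268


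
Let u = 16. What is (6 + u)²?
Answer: 484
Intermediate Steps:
(6 + u)² = (6 + 16)² = 22² = 484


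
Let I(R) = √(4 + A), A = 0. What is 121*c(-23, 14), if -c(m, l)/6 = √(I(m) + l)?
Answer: -2904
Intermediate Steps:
I(R) = 2 (I(R) = √(4 + 0) = √4 = 2)
c(m, l) = -6*√(2 + l)
121*c(-23, 14) = 121*(-6*√(2 + 14)) = 121*(-6*√16) = 121*(-6*4) = 121*(-24) = -2904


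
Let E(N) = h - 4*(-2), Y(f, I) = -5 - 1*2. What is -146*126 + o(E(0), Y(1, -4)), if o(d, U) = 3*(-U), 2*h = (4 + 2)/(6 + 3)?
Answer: -18375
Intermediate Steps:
h = ⅓ (h = ((4 + 2)/(6 + 3))/2 = (6/9)/2 = (6*(⅑))/2 = (½)*(⅔) = ⅓ ≈ 0.33333)
Y(f, I) = -7 (Y(f, I) = -5 - 2 = -7)
E(N) = 25/3 (E(N) = ⅓ - 4*(-2) = ⅓ + 8 = 25/3)
o(d, U) = -3*U
-146*126 + o(E(0), Y(1, -4)) = -146*126 - 3*(-7) = -18396 + 21 = -18375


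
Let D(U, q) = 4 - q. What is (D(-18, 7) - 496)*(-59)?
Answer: 29441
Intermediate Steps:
(D(-18, 7) - 496)*(-59) = ((4 - 1*7) - 496)*(-59) = ((4 - 7) - 496)*(-59) = (-3 - 496)*(-59) = -499*(-59) = 29441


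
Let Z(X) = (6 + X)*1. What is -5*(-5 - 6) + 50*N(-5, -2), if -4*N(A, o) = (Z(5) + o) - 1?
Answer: -45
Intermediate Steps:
Z(X) = 6 + X
N(A, o) = -5/2 - o/4 (N(A, o) = -(((6 + 5) + o) - 1)/4 = -((11 + o) - 1)/4 = -(10 + o)/4 = -5/2 - o/4)
-5*(-5 - 6) + 50*N(-5, -2) = -5*(-5 - 6) + 50*(-5/2 - ¼*(-2)) = -5*(-11) + 50*(-5/2 + ½) = 55 + 50*(-2) = 55 - 100 = -45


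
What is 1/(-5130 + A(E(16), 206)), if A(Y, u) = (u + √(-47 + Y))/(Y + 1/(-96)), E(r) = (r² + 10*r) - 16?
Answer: -1260556573751/6466006019258598 - 307192*√353/3233003009629299 ≈ -0.00019495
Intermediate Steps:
E(r) = -16 + r² + 10*r
A(Y, u) = (u + √(-47 + Y))/(-1/96 + Y) (A(Y, u) = (u + √(-47 + Y))/(Y - 1/96) = (u + √(-47 + Y))/(-1/96 + Y))
1/(-5130 + A(E(16), 206)) = 1/(-5130 + 96*(206 + √(-47 + (-16 + 16² + 10*16)))/(-1 + 96*(-16 + 16² + 10*16))) = 1/(-5130 + 96*(206 + √(-47 + (-16 + 256 + 160)))/(-1 + 96*(-16 + 256 + 160))) = 1/(-5130 + 96*(206 + √(-47 + 400))/(-1 + 96*400)) = 1/(-5130 + 96*(206 + √353)/(-1 + 38400)) = 1/(-5130 + 96*(206 + √353)/38399) = 1/(-5130 + 96*(1/38399)*(206 + √353)) = 1/(-5130 + (19776/38399 + 96*√353/38399)) = 1/(-196967094/38399 + 96*√353/38399)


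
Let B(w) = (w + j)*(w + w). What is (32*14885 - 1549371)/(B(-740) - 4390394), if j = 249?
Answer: 1073051/3663714 ≈ 0.29289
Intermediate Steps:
B(w) = 2*w*(249 + w) (B(w) = (w + 249)*(w + w) = (249 + w)*(2*w) = 2*w*(249 + w))
(32*14885 - 1549371)/(B(-740) - 4390394) = (32*14885 - 1549371)/(2*(-740)*(249 - 740) - 4390394) = (476320 - 1549371)/(2*(-740)*(-491) - 4390394) = -1073051/(726680 - 4390394) = -1073051/(-3663714) = -1073051*(-1/3663714) = 1073051/3663714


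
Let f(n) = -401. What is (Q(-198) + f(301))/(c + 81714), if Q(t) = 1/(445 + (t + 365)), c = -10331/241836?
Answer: -4945767883/1007830205223 ≈ -0.0049073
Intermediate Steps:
c = -10331/241836 (c = -10331*1/241836 = -10331/241836 ≈ -0.042719)
Q(t) = 1/(810 + t) (Q(t) = 1/(445 + (365 + t)) = 1/(810 + t))
(Q(-198) + f(301))/(c + 81714) = (1/(810 - 198) - 401)/(-10331/241836 + 81714) = (1/612 - 401)/(19761376573/241836) = (1/612 - 401)*(241836/19761376573) = -245411/612*241836/19761376573 = -4945767883/1007830205223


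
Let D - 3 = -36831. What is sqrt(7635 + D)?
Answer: I*sqrt(29193) ≈ 170.86*I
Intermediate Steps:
D = -36828 (D = 3 - 36831 = -36828)
sqrt(7635 + D) = sqrt(7635 - 36828) = sqrt(-29193) = I*sqrt(29193)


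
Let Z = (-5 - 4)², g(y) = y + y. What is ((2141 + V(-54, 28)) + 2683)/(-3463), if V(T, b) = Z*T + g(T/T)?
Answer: -452/3463 ≈ -0.13052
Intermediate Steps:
g(y) = 2*y
Z = 81 (Z = (-9)² = 81)
V(T, b) = 2 + 81*T (V(T, b) = 81*T + 2*(T/T) = 81*T + 2*1 = 81*T + 2 = 2 + 81*T)
((2141 + V(-54, 28)) + 2683)/(-3463) = ((2141 + (2 + 81*(-54))) + 2683)/(-3463) = ((2141 + (2 - 4374)) + 2683)*(-1/3463) = ((2141 - 4372) + 2683)*(-1/3463) = (-2231 + 2683)*(-1/3463) = 452*(-1/3463) = -452/3463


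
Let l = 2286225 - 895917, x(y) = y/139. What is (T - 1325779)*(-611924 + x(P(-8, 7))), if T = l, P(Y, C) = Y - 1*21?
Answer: -5488673158985/139 ≈ -3.9487e+10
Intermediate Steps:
P(Y, C) = -21 + Y (P(Y, C) = Y - 21 = -21 + Y)
x(y) = y/139 (x(y) = y*(1/139) = y/139)
l = 1390308
T = 1390308
(T - 1325779)*(-611924 + x(P(-8, 7))) = (1390308 - 1325779)*(-611924 + (-21 - 8)/139) = 64529*(-611924 + (1/139)*(-29)) = 64529*(-611924 - 29/139) = 64529*(-85057465/139) = -5488673158985/139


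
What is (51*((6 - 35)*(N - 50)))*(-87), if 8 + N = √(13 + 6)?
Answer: -7463034 + 128673*√19 ≈ -6.9022e+6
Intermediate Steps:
N = -8 + √19 (N = -8 + √(13 + 6) = -8 + √19 ≈ -3.6411)
(51*((6 - 35)*(N - 50)))*(-87) = (51*((6 - 35)*((-8 + √19) - 50)))*(-87) = (51*(-29*(-58 + √19)))*(-87) = (51*(1682 - 29*√19))*(-87) = (85782 - 1479*√19)*(-87) = -7463034 + 128673*√19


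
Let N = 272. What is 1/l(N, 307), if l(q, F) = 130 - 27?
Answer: 1/103 ≈ 0.0097087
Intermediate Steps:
l(q, F) = 103
1/l(N, 307) = 1/103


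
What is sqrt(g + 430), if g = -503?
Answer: I*sqrt(73) ≈ 8.544*I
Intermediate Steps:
sqrt(g + 430) = sqrt(-503 + 430) = sqrt(-73) = I*sqrt(73)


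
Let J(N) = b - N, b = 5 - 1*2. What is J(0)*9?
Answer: 27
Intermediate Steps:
b = 3 (b = 5 - 2 = 3)
J(N) = 3 - N
J(0)*9 = (3 - 1*0)*9 = (3 + 0)*9 = 3*9 = 27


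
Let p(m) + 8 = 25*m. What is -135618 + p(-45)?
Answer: -136751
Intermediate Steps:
p(m) = -8 + 25*m
-135618 + p(-45) = -135618 + (-8 + 25*(-45)) = -135618 + (-8 - 1125) = -135618 - 1133 = -136751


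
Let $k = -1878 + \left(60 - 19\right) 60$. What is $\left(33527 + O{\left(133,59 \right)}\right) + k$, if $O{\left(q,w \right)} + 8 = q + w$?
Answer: $34293$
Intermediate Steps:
$k = 582$ ($k = -1878 + 41 \cdot 60 = -1878 + 2460 = 582$)
$O{\left(q,w \right)} = -8 + q + w$ ($O{\left(q,w \right)} = -8 + \left(q + w\right) = -8 + q + w$)
$\left(33527 + O{\left(133,59 \right)}\right) + k = \left(33527 + \left(-8 + 133 + 59\right)\right) + 582 = \left(33527 + 184\right) + 582 = 33711 + 582 = 34293$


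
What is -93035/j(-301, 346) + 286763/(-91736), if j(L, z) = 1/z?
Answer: -2952992217723/91736 ≈ -3.2190e+7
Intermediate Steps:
-93035/j(-301, 346) + 286763/(-91736) = -93035/(1/346) + 286763/(-91736) = -93035/1/346 + 286763*(-1/91736) = -93035*346 - 286763/91736 = -32190110 - 286763/91736 = -2952992217723/91736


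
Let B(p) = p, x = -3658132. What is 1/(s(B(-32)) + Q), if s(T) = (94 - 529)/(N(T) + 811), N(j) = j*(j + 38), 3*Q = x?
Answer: -1857/2264385013 ≈ -8.2009e-7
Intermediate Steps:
Q = -3658132/3 (Q = (1/3)*(-3658132) = -3658132/3 ≈ -1.2194e+6)
N(j) = j*(38 + j)
s(T) = -435/(811 + T*(38 + T)) (s(T) = (94 - 529)/(T*(38 + T) + 811) = -435/(811 + T*(38 + T)))
1/(s(B(-32)) + Q) = 1/(-435/(811 - 32*(38 - 32)) - 3658132/3) = 1/(-435/(811 - 32*6) - 3658132/3) = 1/(-435/(811 - 192) - 3658132/3) = 1/(-435/619 - 3658132/3) = 1/(-2264385013/1857) = -1857/2264385013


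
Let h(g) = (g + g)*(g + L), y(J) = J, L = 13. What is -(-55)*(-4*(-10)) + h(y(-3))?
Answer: 2140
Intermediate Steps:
h(g) = 2*g*(13 + g) (h(g) = (g + g)*(g + 13) = (2*g)*(13 + g) = 2*g*(13 + g))
-(-55)*(-4*(-10)) + h(y(-3)) = -(-55)*(-4*(-10)) + 2*(-3)*(13 - 3) = -(-55)*40 + 2*(-3)*10 = -55*(-40) - 60 = 2200 - 60 = 2140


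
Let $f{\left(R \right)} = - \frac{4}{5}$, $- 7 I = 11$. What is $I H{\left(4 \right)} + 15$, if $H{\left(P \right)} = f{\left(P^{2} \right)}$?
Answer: $\frac{569}{35} \approx 16.257$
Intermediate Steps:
$I = - \frac{11}{7}$ ($I = \left(- \frac{1}{7}\right) 11 = - \frac{11}{7} \approx -1.5714$)
$f{\left(R \right)} = - \frac{4}{5}$ ($f{\left(R \right)} = \left(-4\right) \frac{1}{5} = - \frac{4}{5}$)
$H{\left(P \right)} = - \frac{4}{5}$
$I H{\left(4 \right)} + 15 = \left(- \frac{11}{7}\right) \left(- \frac{4}{5}\right) + 15 = \frac{44}{35} + 15 = \frac{569}{35}$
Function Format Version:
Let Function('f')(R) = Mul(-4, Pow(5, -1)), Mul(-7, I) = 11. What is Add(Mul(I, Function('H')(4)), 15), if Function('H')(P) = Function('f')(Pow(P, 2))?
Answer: Rational(569, 35) ≈ 16.257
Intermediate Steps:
I = Rational(-11, 7) (I = Mul(Rational(-1, 7), 11) = Rational(-11, 7) ≈ -1.5714)
Function('f')(R) = Rational(-4, 5) (Function('f')(R) = Mul(-4, Rational(1, 5)) = Rational(-4, 5))
Function('H')(P) = Rational(-4, 5)
Add(Mul(I, Function('H')(4)), 15) = Add(Mul(Rational(-11, 7), Rational(-4, 5)), 15) = Add(Rational(44, 35), 15) = Rational(569, 35)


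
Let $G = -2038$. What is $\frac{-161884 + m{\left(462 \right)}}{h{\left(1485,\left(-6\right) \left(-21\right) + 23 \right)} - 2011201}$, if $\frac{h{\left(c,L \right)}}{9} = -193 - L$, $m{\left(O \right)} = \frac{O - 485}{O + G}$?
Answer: $\frac{255129161}{3174503704} \approx 0.080368$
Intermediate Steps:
$m{\left(O \right)} = \frac{-485 + O}{-2038 + O}$ ($m{\left(O \right)} = \frac{O - 485}{O - 2038} = \frac{-485 + O}{-2038 + O}$)
$h{\left(c,L \right)} = -1737 - 9 L$ ($h{\left(c,L \right)} = 9 \left(-193 - L\right) = -1737 - 9 L$)
$\frac{-161884 + m{\left(462 \right)}}{h{\left(1485,\left(-6\right) \left(-21\right) + 23 \right)} - 2011201} = \frac{-161884 + \frac{-485 + 462}{-2038 + 462}}{\left(-1737 - 9 \left(\left(-6\right) \left(-21\right) + 23\right)\right) - 2011201} = \frac{-161884 + \frac{1}{-1576} \left(-23\right)}{\left(-1737 - 9 \left(126 + 23\right)\right) - 2011201} = \frac{-161884 - - \frac{23}{1576}}{\left(-1737 - 1341\right) - 2011201} = \frac{-161884 + \frac{23}{1576}}{\left(-1737 - 1341\right) - 2011201} = - \frac{255129161}{1576 \left(-3078 - 2011201\right)} = - \frac{255129161}{1576 \left(-2014279\right)} = \left(- \frac{255129161}{1576}\right) \left(- \frac{1}{2014279}\right) = \frac{255129161}{3174503704}$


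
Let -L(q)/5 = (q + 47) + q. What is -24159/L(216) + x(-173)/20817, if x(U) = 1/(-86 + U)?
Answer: 130255734482/12912889185 ≈ 10.087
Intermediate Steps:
L(q) = -235 - 10*q (L(q) = -5*((q + 47) + q) = -5*((47 + q) + q) = -5*(47 + 2*q) = -235 - 10*q)
-24159/L(216) + x(-173)/20817 = -24159/(-235 - 10*216) + 1/(-86 - 173*20817) = -24159/(-235 - 2160) + (1/20817)/(-259) = -24159/(-2395) - 1/259*1/20817 = -24159*(-1/2395) - 1/5391603 = 24159/2395 - 1/5391603 = 130255734482/12912889185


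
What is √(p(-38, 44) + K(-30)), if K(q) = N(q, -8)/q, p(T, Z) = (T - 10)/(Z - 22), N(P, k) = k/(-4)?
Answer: I*√61215/165 ≈ 1.4995*I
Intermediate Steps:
N(P, k) = -k/4 (N(P, k) = k*(-¼) = -k/4)
p(T, Z) = (-10 + T)/(-22 + Z)
K(q) = 2/q (K(q) = (-¼*(-8))/q = 2/q)
√(p(-38, 44) + K(-30)) = √((-10 - 38)/(-22 + 44) + 2/(-30)) = √(-48/22 + 2*(-1/30)) = √((1/22)*(-48) - 1/15) = √(-24/11 - 1/15) = √(-371/165) = I*√61215/165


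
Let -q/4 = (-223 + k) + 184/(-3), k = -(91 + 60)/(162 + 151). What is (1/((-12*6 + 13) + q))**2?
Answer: 881721/1028940410689 ≈ 8.5692e-7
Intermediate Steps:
k = -151/313 ≈ -0.48243
q = 1069768/939 (q = -4*((-223 - 151/313) + 184/(-3)) = -4*(-69950/313 + 184*(-1/3)) = -4*(-69950/313 - 184/3) = -4*(-267442/939) = 1069768/939 ≈ 1139.3)
(1/((-12*6 + 13) + q))**2 = (1/((-12*6 + 13) + 1069768/939))**2 = (1/((-72 + 13) + 1069768/939))**2 = (1/(-59 + 1069768/939))**2 = (1/(1014367/939))**2 = (939/1014367)**2 = 881721/1028940410689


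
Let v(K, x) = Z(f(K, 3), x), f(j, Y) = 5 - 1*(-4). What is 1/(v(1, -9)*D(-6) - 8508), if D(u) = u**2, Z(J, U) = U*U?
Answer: -1/5592 ≈ -0.00017883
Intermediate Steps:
f(j, Y) = 9 (f(j, Y) = 5 + 4 = 9)
Z(J, U) = U**2
v(K, x) = x**2
1/(v(1, -9)*D(-6) - 8508) = 1/((-9)**2*(-6)**2 - 8508) = 1/(81*36 - 8508) = 1/(2916 - 8508) = 1/(-5592) = -1/5592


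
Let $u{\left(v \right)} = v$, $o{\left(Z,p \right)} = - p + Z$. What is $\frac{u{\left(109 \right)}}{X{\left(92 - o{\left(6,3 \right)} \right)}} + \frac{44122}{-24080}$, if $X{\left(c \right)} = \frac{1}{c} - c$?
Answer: $- \frac{7288079}{2383920} \approx -3.0572$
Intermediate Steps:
$o{\left(Z,p \right)} = Z - p$
$\frac{u{\left(109 \right)}}{X{\left(92 - o{\left(6,3 \right)} \right)}} + \frac{44122}{-24080} = \frac{109}{\frac{1}{92 - \left(6 - 3\right)} - \left(92 - \left(6 - 3\right)\right)} + \frac{44122}{-24080} = \frac{109}{\frac{1}{92 - \left(6 - 3\right)} - \left(92 - \left(6 - 3\right)\right)} + 44122 \left(- \frac{1}{24080}\right) = \frac{109}{\frac{1}{92 - 3} - \left(92 - 3\right)} - \frac{22061}{12040} = \frac{109}{\frac{1}{89} - 89} - \frac{22061}{12040} = \frac{109}{- \frac{7920}{89}} - \frac{22061}{12040} = 109 \left(- \frac{89}{7920}\right) - \frac{22061}{12040} = - \frac{9701}{7920} - \frac{22061}{12040} = - \frac{7288079}{2383920}$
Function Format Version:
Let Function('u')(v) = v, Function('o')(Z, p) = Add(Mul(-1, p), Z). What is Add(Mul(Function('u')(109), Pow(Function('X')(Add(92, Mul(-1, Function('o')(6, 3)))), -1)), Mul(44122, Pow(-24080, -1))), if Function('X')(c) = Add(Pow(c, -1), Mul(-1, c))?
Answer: Rational(-7288079, 2383920) ≈ -3.0572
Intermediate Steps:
Function('o')(Z, p) = Add(Z, Mul(-1, p))
Add(Mul(Function('u')(109), Pow(Function('X')(Add(92, Mul(-1, Function('o')(6, 3)))), -1)), Mul(44122, Pow(-24080, -1))) = Add(Mul(109, Pow(Add(Pow(Add(92, Mul(-1, Add(6, Mul(-1, 3)))), -1), Mul(-1, Add(92, Mul(-1, Add(6, Mul(-1, 3)))))), -1)), Mul(44122, Pow(-24080, -1))) = Add(Mul(109, Pow(Add(Pow(Add(92, Mul(-1, Add(6, -3))), -1), Mul(-1, Add(92, Mul(-1, Add(6, -3))))), -1)), Mul(44122, Rational(-1, 24080))) = Add(Mul(109, Pow(Add(Pow(Add(92, Mul(-1, 3)), -1), Mul(-1, Add(92, Mul(-1, 3)))), -1)), Rational(-22061, 12040)) = Add(Mul(109, Pow(Add(Pow(Add(92, -3), -1), Mul(-1, Add(92, -3))), -1)), Rational(-22061, 12040)) = Add(Mul(109, Pow(Add(Pow(89, -1), Mul(-1, 89)), -1)), Rational(-22061, 12040)) = Add(Mul(109, Pow(Add(Rational(1, 89), -89), -1)), Rational(-22061, 12040)) = Add(Mul(109, Pow(Rational(-7920, 89), -1)), Rational(-22061, 12040)) = Add(Mul(109, Rational(-89, 7920)), Rational(-22061, 12040)) = Add(Rational(-9701, 7920), Rational(-22061, 12040)) = Rational(-7288079, 2383920)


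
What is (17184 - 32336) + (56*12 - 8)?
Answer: -14488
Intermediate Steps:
(17184 - 32336) + (56*12 - 8) = -15152 + (672 - 8) = -15152 + 664 = -14488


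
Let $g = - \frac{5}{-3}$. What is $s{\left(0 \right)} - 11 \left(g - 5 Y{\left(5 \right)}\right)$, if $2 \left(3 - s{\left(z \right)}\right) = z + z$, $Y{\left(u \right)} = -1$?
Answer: $- \frac{211}{3} \approx -70.333$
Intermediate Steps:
$g = \frac{5}{3}$ ($g = \left(-5\right) \left(- \frac{1}{3}\right) = \frac{5}{3} \approx 1.6667$)
$s{\left(z \right)} = 3 - z$ ($s{\left(z \right)} = 3 - \frac{z + z}{2} = 3 - \frac{2 z}{2} = 3 - z$)
$s{\left(0 \right)} - 11 \left(g - 5 Y{\left(5 \right)}\right) = \left(3 - 0\right) - 11 \left(\frac{5}{3} - -5\right) = \left(3 + 0\right) - 11 \left(\frac{5}{3} + 5\right) = 3 - \frac{220}{3} = - \frac{211}{3}$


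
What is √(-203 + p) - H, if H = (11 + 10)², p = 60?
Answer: -441 + I*√143 ≈ -441.0 + 11.958*I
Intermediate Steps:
H = 441 (H = 21² = 441)
√(-203 + p) - H = √(-203 + 60) - 1*441 = √(-143) - 441 = I*√143 - 441 = -441 + I*√143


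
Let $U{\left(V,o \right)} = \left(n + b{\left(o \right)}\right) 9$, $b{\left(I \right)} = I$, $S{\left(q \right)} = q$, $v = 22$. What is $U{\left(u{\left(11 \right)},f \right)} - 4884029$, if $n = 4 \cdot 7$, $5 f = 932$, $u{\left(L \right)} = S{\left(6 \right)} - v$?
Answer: $- \frac{24410497}{5} \approx -4.8821 \cdot 10^{6}$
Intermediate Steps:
$u{\left(L \right)} = -16$ ($u{\left(L \right)} = 6 - 22 = -16$)
$f = \frac{932}{5}$ ($f = \frac{1}{5} \cdot 932 = \frac{932}{5} \approx 186.4$)
$n = 28$
$U{\left(V,o \right)} = 252 + 9 o$ ($U{\left(V,o \right)} = \left(28 + o\right) 9 = 252 + 9 o$)
$U{\left(u{\left(11 \right)},f \right)} - 4884029 = \left(252 + 9 \cdot \frac{932}{5}\right) - 4884029 = \left(252 + \frac{8388}{5}\right) - 4884029 = \frac{9648}{5} - 4884029 = - \frac{24410497}{5}$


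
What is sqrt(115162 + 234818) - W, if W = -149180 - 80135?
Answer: 229315 + 2*sqrt(87495) ≈ 2.2991e+5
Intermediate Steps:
W = -229315
sqrt(115162 + 234818) - W = sqrt(115162 + 234818) - 1*(-229315) = sqrt(349980) + 229315 = 2*sqrt(87495) + 229315 = 229315 + 2*sqrt(87495)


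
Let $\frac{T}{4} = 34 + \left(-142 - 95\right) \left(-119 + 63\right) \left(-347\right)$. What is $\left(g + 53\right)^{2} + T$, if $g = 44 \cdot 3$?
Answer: $-18387175$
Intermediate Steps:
$g = 132$
$T = -18421400$ ($T = 4 \left(34 + \left(-142 - 95\right) \left(-119 + 63\right) \left(-347\right)\right) = 4 \left(34 + \left(-237\right) \left(-56\right) \left(-347\right)\right) = 4 \left(34 + 13272 \left(-347\right)\right) = 4 \left(34 - 4605384\right) = 4 \left(-4605350\right) = -18421400$)
$\left(g + 53\right)^{2} + T = \left(132 + 53\right)^{2} - 18421400 = 185^{2} - 18421400 = 34225 - 18421400 = -18387175$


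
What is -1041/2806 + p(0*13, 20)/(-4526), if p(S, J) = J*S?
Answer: -1041/2806 ≈ -0.37099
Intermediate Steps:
-1041/2806 + p(0*13, 20)/(-4526) = -1041/2806 + (20*(0*13))/(-4526) = -1041*1/2806 + (20*0)*(-1/4526) = -1041/2806 + 0*(-1/4526) = -1041/2806 + 0 = -1041/2806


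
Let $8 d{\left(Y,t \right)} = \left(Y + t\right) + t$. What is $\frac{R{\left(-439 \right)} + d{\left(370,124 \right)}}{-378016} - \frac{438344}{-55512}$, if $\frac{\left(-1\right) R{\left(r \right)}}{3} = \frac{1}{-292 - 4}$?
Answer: $\frac{6130779995657}{776423695104} \approx 7.8962$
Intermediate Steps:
$R{\left(r \right)} = \frac{3}{296}$ ($R{\left(r \right)} = - \frac{3}{-292 - 4} = - \frac{3}{-296} = \left(-3\right) \left(- \frac{1}{296}\right) = \frac{3}{296}$)
$d{\left(Y,t \right)} = \frac{t}{4} + \frac{Y}{8}$ ($d{\left(Y,t \right)} = \frac{\left(Y + t\right) + t}{8} = \frac{Y + 2 t}{8} = \frac{t}{4} + \frac{Y}{8}$)
$\frac{R{\left(-439 \right)} + d{\left(370,124 \right)}}{-378016} - \frac{438344}{-55512} = \frac{\frac{3}{296} + \left(\frac{1}{4} \cdot 124 + \frac{1}{8} \cdot 370\right)}{-378016} - \frac{438344}{-55512} = \left(\frac{3}{296} + \left(31 + \frac{185}{4}\right)\right) \left(- \frac{1}{378016}\right) - - \frac{54793}{6939} = \left(\frac{3}{296} + \frac{309}{4}\right) \left(- \frac{1}{378016}\right) + \frac{54793}{6939} = \frac{22869}{296} \left(- \frac{1}{378016}\right) + \frac{54793}{6939} = - \frac{22869}{111892736} + \frac{54793}{6939} = \frac{6130779995657}{776423695104}$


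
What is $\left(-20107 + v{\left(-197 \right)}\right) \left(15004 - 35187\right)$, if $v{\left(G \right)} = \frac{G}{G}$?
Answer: $405799398$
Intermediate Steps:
$v{\left(G \right)} = 1$
$\left(-20107 + v{\left(-197 \right)}\right) \left(15004 - 35187\right) = \left(-20107 + 1\right) \left(15004 - 35187\right) = \left(-20106\right) \left(-20183\right) = 405799398$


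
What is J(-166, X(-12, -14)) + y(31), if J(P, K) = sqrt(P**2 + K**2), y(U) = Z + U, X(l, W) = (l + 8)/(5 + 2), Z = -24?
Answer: 7 + 2*sqrt(337565)/7 ≈ 173.00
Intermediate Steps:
X(l, W) = 8/7 + l/7 (X(l, W) = (8 + l)/7 = (8 + l)*(1/7) = 8/7 + l/7)
y(U) = -24 + U
J(P, K) = sqrt(K**2 + P**2)
J(-166, X(-12, -14)) + y(31) = sqrt((8/7 + (1/7)*(-12))**2 + (-166)**2) + (-24 + 31) = sqrt((8/7 - 12/7)**2 + 27556) + 7 = sqrt((-4/7)**2 + 27556) + 7 = sqrt(16/49 + 27556) + 7 = sqrt(1350260/49) + 7 = 2*sqrt(337565)/7 + 7 = 7 + 2*sqrt(337565)/7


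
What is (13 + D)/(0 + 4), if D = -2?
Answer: 11/4 ≈ 2.7500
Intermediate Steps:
(13 + D)/(0 + 4) = (13 - 2)/(0 + 4) = 11/4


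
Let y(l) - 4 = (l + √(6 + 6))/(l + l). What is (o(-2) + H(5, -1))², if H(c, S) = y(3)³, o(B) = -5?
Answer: 16341031/1728 + 531425*√3/144 ≈ 15849.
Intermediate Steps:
y(l) = 4 + (l + 2*√3)/(2*l) (y(l) = 4 + (l + √(6 + 6))/(l + l) = 4 + (l + √12)/((2*l)) = 4 + (l + 2*√3)*(1/(2*l)) = 4 + (l + 2*√3)/(2*l))
H(c, S) = (9/2 + √3/3)³
(o(-2) + H(5, -1))² = (-5 + (765/8 + 733*√3/36))² = (725/8 + 733*√3/36)²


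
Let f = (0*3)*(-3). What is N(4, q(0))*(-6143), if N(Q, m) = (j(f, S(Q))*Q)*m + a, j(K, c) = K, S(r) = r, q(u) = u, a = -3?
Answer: 18429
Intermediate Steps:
f = 0 (f = 0*(-3) = 0)
N(Q, m) = -3 (N(Q, m) = (0*Q)*m - 3 = 0*m - 3 = 0 - 3 = -3)
N(4, q(0))*(-6143) = -3*(-6143) = 18429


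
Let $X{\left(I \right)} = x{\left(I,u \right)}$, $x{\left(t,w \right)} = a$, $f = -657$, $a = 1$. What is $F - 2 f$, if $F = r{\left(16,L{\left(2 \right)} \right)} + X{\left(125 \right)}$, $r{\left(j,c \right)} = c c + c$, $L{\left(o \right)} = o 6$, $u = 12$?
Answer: $1471$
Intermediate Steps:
$L{\left(o \right)} = 6 o$
$r{\left(j,c \right)} = c + c^{2}$ ($r{\left(j,c \right)} = c^{2} + c = c + c^{2}$)
$x{\left(t,w \right)} = 1$
$X{\left(I \right)} = 1$
$F = 157$ ($F = 6 \cdot 2 \left(1 + 6 \cdot 2\right) + 1 = 12 \left(1 + 12\right) + 1 = 12 \cdot 13 + 1 = 156 + 1 = 157$)
$F - 2 f = 157 - 2 \left(-657\right) = 157 - -1314 = 157 + 1314 = 1471$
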